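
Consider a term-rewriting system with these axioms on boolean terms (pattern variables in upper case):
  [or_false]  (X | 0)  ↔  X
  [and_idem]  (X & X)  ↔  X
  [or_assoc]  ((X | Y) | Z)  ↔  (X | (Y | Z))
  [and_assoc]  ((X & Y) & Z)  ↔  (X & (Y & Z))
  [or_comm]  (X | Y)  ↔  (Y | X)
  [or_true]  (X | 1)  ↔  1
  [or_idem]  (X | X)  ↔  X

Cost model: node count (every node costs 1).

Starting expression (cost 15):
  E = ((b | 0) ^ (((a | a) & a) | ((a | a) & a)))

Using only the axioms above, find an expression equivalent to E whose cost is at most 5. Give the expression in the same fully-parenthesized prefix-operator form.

(b ^ (a & a))   [cost 5]

1. [or_false →] (b | 0)  →  b;  E = (b ^ (((a | a) & a) | ((a | a) & a)))
2. [or_idem →] (((a | a) & a) | ((a | a) & a))  →  ((a | a) & a);  E = (b ^ ((a | a) & a))
3. [or_idem →] (a | a)  →  a;  cost 5 ≤ 5, done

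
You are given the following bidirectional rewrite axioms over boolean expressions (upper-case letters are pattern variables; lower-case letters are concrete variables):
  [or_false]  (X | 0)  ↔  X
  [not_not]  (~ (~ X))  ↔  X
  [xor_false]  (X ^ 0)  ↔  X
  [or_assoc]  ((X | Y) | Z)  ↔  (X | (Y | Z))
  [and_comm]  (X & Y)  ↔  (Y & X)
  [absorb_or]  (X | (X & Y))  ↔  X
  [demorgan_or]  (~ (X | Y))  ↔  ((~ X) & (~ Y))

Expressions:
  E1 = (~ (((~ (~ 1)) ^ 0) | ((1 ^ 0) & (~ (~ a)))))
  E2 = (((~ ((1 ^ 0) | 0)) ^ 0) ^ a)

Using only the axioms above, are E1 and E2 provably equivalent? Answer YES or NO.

All listed rules preserve value, hence provable equivalence implies equal values everywhere; look for a separating assignment.
a=1 gives E1 ↦ 0, E2 ↦ 1; values differ ⇒ not provably equivalent.

NO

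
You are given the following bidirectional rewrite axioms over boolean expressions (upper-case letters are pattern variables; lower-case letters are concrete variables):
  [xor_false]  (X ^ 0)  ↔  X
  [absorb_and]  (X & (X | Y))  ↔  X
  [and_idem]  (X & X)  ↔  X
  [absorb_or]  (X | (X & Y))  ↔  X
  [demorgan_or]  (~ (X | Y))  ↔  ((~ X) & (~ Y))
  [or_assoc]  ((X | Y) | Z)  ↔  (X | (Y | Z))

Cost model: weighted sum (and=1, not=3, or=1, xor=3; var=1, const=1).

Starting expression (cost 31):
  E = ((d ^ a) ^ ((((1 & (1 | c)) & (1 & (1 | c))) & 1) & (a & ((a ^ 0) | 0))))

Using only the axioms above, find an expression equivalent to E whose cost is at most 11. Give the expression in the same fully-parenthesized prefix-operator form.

((d ^ a) ^ (1 & a))   [cost 11]

step 1: and_idem (→) rewrites ((1 & (1 | c)) & (1 & (1 | c))) into (1 & (1 | c)), now ((d ^ a) ^ (((1 & (1 | c)) & 1) & (a & ((a ^ 0) | 0))))
step 2: absorb_and (→) rewrites (1 & (1 | c)) into 1, now ((d ^ a) ^ ((1 & 1) & (a & ((a ^ 0) | 0))))
step 3: xor_false (→) rewrites (a ^ 0) into a, now ((d ^ a) ^ ((1 & 1) & (a & (a | 0))))
step 4: absorb_and (→) rewrites (a & (a | 0)) into a, now ((d ^ a) ^ ((1 & 1) & a))
step 5: and_idem (→) rewrites (1 & 1) into 1, reaching cost 11 (bound 11)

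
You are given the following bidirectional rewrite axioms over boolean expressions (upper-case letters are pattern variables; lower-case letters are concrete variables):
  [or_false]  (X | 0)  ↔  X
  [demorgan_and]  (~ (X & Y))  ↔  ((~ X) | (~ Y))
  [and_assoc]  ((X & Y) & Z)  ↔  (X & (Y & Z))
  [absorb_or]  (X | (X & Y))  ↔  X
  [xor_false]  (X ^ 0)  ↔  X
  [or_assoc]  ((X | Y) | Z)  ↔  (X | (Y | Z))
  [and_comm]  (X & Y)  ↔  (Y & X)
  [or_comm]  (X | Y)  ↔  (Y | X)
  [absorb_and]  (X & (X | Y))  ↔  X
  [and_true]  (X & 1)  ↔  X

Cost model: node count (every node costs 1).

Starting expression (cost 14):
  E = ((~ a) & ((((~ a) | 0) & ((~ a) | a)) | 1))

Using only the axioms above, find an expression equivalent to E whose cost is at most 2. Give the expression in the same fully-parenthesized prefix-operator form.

(~ a)   [cost 2]

step 1: or_false (→) rewrites ((~ a) | 0) into (~ a), now ((~ a) & (((~ a) & ((~ a) | a)) | 1))
step 2: absorb_and (→) rewrites ((~ a) & ((~ a) | a)) into (~ a), now ((~ a) & ((~ a) | 1))
step 3: absorb_and (→) rewrites ((~ a) & ((~ a) | 1)) into (~ a), reaching cost 2 (bound 2)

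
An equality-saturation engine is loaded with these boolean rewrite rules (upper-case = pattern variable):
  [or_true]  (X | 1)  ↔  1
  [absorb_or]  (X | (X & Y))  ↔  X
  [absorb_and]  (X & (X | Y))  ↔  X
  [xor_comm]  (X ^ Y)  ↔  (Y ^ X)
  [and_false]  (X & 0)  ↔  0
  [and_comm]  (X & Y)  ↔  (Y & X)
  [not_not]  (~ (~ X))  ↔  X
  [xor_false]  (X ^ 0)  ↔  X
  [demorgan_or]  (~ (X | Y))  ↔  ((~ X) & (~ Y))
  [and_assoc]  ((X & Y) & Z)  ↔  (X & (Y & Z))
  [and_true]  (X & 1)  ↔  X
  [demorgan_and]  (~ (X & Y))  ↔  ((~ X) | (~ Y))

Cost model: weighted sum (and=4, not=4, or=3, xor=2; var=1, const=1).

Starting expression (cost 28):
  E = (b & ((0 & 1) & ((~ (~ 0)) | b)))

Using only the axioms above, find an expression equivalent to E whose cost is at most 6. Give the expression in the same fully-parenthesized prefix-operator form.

(b & 0)   [cost 6]

1. [and_true →] (0 & 1)  →  0;  E = (b & (0 & ((~ (~ 0)) | b)))
2. [not_not →] (~ (~ 0))  →  0;  E = (b & (0 & (0 | b)))
3. [absorb_and →] (0 & (0 | b))  →  0;  cost 6 ≤ 6, done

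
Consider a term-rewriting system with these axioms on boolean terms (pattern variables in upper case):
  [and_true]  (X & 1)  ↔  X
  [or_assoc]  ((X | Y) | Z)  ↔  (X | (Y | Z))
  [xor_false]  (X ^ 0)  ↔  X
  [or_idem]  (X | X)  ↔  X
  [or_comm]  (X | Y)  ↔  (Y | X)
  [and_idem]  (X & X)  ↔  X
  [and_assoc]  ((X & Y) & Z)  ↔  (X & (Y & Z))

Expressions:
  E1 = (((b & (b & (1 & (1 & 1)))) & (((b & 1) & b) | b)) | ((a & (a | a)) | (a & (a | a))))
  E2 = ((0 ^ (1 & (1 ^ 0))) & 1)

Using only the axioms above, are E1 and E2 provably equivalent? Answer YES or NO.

All listed rules preserve value, hence provable equivalence implies equal values everywhere; look for a separating assignment.
a=0, b=0 gives E1 ↦ 0, E2 ↦ 1; values differ ⇒ not provably equivalent.

NO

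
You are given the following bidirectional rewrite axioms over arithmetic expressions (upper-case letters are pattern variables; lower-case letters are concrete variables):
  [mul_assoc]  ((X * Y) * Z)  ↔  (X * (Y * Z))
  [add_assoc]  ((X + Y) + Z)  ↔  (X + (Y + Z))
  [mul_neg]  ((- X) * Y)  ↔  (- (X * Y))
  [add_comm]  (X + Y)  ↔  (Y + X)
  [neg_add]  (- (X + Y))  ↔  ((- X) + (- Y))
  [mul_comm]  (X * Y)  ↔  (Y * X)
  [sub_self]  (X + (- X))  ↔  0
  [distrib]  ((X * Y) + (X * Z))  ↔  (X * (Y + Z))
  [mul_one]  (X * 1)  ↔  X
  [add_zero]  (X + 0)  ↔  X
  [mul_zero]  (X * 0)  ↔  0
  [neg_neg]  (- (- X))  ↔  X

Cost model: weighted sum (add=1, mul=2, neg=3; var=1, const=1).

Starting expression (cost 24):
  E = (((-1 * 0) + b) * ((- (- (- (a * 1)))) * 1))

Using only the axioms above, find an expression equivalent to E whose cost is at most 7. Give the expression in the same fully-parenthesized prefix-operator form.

step 1: mul_one (→) rewrites (a * 1) into a, now (((-1 * 0) + b) * ((- (- (- a))) * 1))
step 2: mul_zero (→) rewrites (-1 * 0) into 0, now ((0 + b) * ((- (- (- a))) * 1))
step 3: mul_one (→) rewrites ((- (- (- a))) * 1) into (- (- (- a))), now ((0 + b) * (- (- (- a))))
step 4: add_comm (→) rewrites (0 + b) into (b + 0), now ((b + 0) * (- (- (- a))))
step 5: neg_neg (→) rewrites (- (- (- a))) into (- a), now ((b + 0) * (- a))
step 6: add_zero (→) rewrites (b + 0) into b, reaching cost 7 (bound 7)

(b * (- a))   [cost 7]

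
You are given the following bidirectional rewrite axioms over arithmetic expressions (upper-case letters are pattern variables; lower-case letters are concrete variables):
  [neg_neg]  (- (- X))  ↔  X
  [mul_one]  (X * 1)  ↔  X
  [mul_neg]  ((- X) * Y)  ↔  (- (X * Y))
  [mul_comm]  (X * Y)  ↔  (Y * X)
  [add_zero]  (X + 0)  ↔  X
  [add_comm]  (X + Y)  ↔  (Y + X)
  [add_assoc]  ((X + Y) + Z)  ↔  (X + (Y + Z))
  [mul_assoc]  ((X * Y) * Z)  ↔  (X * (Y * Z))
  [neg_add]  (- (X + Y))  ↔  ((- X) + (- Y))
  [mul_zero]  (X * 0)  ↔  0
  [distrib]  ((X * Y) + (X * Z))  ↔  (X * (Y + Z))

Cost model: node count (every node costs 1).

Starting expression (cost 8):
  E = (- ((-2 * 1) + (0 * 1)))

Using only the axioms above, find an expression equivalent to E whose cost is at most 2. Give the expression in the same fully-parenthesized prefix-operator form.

1. [mul_one →] (-2 * 1)  →  -2;  E = (- (-2 + (0 * 1)))
2. [mul_one →] (0 * 1)  →  0;  E = (- (-2 + 0))
3. [add_zero →] (-2 + 0)  →  -2;  cost 2 ≤ 2, done

(- -2)   [cost 2]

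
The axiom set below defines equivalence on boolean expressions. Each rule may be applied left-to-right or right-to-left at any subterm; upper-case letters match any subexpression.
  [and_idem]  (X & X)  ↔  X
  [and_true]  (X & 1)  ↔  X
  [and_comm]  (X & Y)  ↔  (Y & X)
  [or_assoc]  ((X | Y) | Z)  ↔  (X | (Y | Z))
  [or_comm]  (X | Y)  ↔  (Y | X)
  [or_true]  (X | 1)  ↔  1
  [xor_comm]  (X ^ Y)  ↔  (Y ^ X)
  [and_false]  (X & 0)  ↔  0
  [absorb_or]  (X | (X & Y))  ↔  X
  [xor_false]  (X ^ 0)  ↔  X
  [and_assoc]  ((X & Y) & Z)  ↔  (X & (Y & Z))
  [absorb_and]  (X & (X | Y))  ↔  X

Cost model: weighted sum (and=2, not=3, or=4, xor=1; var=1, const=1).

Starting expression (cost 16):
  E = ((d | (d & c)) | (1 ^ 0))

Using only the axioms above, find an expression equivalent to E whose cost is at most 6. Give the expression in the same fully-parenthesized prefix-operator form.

1. [absorb_or →] (d | (d & c))  →  d;  E = (d | (1 ^ 0))
2. [xor_false →] (1 ^ 0)  →  1;  cost 6 ≤ 6, done

(d | 1)   [cost 6]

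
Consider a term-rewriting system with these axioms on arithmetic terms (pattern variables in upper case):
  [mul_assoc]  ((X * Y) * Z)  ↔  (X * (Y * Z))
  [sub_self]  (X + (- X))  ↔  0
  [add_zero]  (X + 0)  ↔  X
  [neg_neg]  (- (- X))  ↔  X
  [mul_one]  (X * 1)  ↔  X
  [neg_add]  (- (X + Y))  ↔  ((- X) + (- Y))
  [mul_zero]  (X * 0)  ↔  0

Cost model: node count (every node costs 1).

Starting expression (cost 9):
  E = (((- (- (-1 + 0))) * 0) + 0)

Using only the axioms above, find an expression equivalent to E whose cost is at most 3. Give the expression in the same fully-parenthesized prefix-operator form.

(-1 * 0)   [cost 3]

step 1: neg_neg (→) rewrites (- (- (-1 + 0))) into (-1 + 0), now (((-1 + 0) * 0) + 0)
step 2: add_zero (→) rewrites (((-1 + 0) * 0) + 0) into ((-1 + 0) * 0)
step 3: add_zero (→) rewrites (-1 + 0) into -1, reaching cost 3 (bound 3)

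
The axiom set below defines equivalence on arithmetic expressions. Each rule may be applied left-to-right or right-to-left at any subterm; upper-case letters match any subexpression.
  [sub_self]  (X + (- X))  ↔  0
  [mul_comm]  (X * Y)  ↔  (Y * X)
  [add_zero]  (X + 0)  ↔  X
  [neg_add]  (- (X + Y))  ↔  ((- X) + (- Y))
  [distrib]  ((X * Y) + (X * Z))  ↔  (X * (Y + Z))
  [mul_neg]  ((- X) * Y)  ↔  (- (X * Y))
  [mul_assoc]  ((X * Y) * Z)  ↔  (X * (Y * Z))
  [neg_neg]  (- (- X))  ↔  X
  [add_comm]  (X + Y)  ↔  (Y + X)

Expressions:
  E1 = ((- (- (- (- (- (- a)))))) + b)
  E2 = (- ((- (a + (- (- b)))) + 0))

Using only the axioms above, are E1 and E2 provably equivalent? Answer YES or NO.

YES

(1) (- (- a))  =[neg_neg →]=  a    ⊢ ((- (- (- (- a)))) + b)
(2) (- (- (- (- a))))  =[neg_neg →]=  (- (- a))    ⊢ ((- (- a)) + b)
(3) (- (- a))  =[neg_neg →]=  a    ⊢ (a + b)
(4) (a + b)  =[neg_neg ←]=  (- (- (a + b)))
(5) (- (a + b))  =[add_zero ←]=  ((- (a + b)) + 0)    ⊢ (- ((- (a + b)) + 0))
(6) b  =[neg_neg ←]=  (- (- b))    ⊢ E2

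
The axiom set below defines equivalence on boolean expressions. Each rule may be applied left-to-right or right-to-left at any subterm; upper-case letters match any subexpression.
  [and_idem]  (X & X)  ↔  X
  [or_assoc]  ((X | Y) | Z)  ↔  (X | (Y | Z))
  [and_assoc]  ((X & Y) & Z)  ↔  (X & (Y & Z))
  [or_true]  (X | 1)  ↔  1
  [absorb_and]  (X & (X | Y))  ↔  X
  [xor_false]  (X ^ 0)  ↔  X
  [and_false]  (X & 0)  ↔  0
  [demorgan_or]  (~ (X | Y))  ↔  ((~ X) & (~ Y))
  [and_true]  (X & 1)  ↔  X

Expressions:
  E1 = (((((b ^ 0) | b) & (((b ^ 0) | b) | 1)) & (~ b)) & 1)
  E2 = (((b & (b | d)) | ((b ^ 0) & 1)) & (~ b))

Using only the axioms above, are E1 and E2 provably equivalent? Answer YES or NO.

1. [absorb_and →] (((b ^ 0) | b) & (((b ^ 0) | b) | 1))  →  ((b ^ 0) | b);  E1 = ((((b ^ 0) | b) & (~ b)) & 1)
2. [xor_false →] (b ^ 0)  →  b;  E1 = (((b | b) & (~ b)) & 1)
3. [and_true →] (((b | b) & (~ b)) & 1)  →  ((b | b) & (~ b))
4. [xor_false ←] b  →  (b ^ 0);  E1 = ((b | (b ^ 0)) & (~ b))
5. [and_true ←] (b ^ 0)  →  ((b ^ 0) & 1);  E1 = ((b | ((b ^ 0) & 1)) & (~ b))
6. [absorb_and ←] b  →  (b & (b | d));  this is E2

YES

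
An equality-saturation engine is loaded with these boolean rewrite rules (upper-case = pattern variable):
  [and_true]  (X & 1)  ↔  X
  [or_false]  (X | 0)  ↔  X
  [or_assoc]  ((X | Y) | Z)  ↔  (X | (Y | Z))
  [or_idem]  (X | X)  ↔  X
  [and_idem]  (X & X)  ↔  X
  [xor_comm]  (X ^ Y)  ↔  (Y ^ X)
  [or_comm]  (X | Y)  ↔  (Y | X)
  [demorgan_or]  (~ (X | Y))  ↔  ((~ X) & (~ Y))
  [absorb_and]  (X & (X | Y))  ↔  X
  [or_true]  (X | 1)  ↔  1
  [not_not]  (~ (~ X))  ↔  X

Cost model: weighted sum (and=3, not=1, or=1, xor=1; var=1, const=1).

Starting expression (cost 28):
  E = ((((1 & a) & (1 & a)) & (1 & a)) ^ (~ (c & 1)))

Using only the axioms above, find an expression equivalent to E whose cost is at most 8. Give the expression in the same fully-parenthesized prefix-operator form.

((1 & a) ^ (~ c))   [cost 8]

1. [and_idem →] ((1 & a) & (1 & a))  →  (1 & a);  E = (((1 & a) & (1 & a)) ^ (~ (c & 1)))
2. [and_idem →] ((1 & a) & (1 & a))  →  (1 & a);  E = ((1 & a) ^ (~ (c & 1)))
3. [and_true →] (c & 1)  →  c;  cost 8 ≤ 8, done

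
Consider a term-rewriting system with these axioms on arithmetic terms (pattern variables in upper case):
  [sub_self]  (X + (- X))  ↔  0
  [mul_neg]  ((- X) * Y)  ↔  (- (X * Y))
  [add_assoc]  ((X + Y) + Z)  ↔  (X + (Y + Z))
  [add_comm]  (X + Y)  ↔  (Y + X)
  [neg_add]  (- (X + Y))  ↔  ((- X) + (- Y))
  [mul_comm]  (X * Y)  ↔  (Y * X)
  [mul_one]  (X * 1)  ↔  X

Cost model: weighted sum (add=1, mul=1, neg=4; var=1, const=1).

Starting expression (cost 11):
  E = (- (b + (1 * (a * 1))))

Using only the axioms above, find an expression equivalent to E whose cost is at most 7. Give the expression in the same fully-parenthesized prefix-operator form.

(1) (a * 1)  =[mul_one →]=  a    ⊢ (- (b + (1 * a)))
(2) (1 * a)  =[mul_comm →]=  (a * 1)    ⊢ (- (b + (a * 1)))
(3) (a * 1)  =[mul_one →]=  a    ⊢ cost 7, within 7

(- (b + a))   [cost 7]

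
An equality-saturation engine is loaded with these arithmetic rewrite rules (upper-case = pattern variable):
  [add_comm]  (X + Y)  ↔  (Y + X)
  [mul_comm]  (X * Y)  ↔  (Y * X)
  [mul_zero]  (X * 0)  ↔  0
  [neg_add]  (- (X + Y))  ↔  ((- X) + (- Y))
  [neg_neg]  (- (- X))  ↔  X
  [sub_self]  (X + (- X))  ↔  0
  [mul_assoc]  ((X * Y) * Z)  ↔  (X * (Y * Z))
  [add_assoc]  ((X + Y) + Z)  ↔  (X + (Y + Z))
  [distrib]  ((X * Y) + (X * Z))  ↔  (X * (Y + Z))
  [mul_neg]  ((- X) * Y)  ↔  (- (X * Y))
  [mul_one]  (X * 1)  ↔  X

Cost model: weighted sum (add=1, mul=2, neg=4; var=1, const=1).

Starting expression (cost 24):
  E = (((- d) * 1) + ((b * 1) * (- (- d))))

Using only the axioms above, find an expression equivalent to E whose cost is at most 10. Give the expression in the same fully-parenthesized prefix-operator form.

step 1: mul_one (→) rewrites (b * 1) into b, now (((- d) * 1) + (b * (- (- d))))
step 2: neg_neg (→) rewrites (- (- d)) into d, now (((- d) * 1) + (b * d))
step 3: mul_one (→) rewrites ((- d) * 1) into (- d), reaching cost 10 (bound 10)

((- d) + (b * d))   [cost 10]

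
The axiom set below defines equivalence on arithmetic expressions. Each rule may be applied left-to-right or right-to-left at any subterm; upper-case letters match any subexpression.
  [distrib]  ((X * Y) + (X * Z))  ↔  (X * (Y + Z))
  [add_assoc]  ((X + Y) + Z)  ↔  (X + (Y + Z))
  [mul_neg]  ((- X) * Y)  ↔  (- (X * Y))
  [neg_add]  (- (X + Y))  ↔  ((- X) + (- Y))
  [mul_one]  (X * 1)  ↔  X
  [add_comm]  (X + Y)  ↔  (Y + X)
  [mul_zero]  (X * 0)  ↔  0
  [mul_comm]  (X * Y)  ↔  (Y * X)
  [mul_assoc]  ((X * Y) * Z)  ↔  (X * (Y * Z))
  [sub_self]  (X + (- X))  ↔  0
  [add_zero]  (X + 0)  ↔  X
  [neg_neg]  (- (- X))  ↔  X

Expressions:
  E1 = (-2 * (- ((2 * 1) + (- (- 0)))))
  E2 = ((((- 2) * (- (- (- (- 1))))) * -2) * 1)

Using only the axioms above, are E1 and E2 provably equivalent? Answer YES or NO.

YES

(1) (- (- 0))  =[neg_neg →]=  0    ⊢ (-2 * (- ((2 * 1) + 0)))
(2) (2 * 1)  =[mul_one →]=  2    ⊢ (-2 * (- (2 + 0)))
(3) (2 + 0)  =[add_zero →]=  2    ⊢ (-2 * (- 2))
(4) (-2 * (- 2))  =[mul_comm →]=  ((- 2) * -2)
(5) (- 2)  =[mul_one ←]=  ((- 2) * 1)    ⊢ (((- 2) * 1) * -2)
(6) (((- 2) * 1) * -2)  =[mul_one ←]=  ((((- 2) * 1) * -2) * 1)
(7) 1  =[neg_neg ←]=  (- (- 1))    ⊢ ((((- 2) * (- (- 1))) * -2) * 1)
(8) (- 1)  =[neg_neg ←]=  (- (- (- 1)))    ⊢ E2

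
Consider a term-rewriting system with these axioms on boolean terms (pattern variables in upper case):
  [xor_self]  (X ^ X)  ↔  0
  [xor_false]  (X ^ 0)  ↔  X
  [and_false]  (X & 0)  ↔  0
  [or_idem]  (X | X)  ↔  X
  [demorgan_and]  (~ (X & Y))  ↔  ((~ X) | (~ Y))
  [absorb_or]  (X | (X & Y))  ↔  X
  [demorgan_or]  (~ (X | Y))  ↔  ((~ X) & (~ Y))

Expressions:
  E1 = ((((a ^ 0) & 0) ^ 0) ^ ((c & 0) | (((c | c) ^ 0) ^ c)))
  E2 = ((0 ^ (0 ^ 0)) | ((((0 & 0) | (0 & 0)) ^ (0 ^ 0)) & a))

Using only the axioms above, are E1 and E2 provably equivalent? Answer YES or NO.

(1) ((c | c) ^ 0)  =[xor_false →]=  (c | c)    ⊢ ((((a ^ 0) & 0) ^ 0) ^ ((c & 0) | ((c | c) ^ c)))
(2) (c & 0)  =[and_false →]=  0    ⊢ ((((a ^ 0) & 0) ^ 0) ^ (0 | ((c | c) ^ c)))
(3) (a ^ 0)  =[xor_false →]=  a    ⊢ (((a & 0) ^ 0) ^ (0 | ((c | c) ^ c)))
(4) ((a & 0) ^ 0)  =[xor_false →]=  (a & 0)    ⊢ ((a & 0) ^ (0 | ((c | c) ^ c)))
(5) (c | c)  =[or_idem →]=  c    ⊢ ((a & 0) ^ (0 | (c ^ c)))
(6) (c ^ c)  =[xor_self →]=  0    ⊢ ((a & 0) ^ (0 | 0))
(7) (a & 0)  =[and_false →]=  0    ⊢ (0 ^ (0 | 0))
(8) (0 | 0)  =[or_idem →]=  0    ⊢ (0 ^ 0)
(9) (0 ^ 0)  =[absorb_or ←]=  ((0 ^ 0) | ((0 ^ 0) & a))
(10) 0  =[and_false ←]=  (0 & 0)    ⊢ ((0 ^ 0) | (((0 & 0) ^ 0) & a))
(11) 0  =[xor_false ←]=  (0 ^ 0)    ⊢ ((0 ^ (0 ^ 0)) | (((0 & 0) ^ 0) & a))
(12) 0  =[xor_self ←]=  (0 ^ 0)    ⊢ ((0 ^ (0 ^ 0)) | (((0 & 0) ^ (0 ^ 0)) & a))
(13) (0 & 0)  =[or_idem ←]=  ((0 & 0) | (0 & 0))    ⊢ E2

YES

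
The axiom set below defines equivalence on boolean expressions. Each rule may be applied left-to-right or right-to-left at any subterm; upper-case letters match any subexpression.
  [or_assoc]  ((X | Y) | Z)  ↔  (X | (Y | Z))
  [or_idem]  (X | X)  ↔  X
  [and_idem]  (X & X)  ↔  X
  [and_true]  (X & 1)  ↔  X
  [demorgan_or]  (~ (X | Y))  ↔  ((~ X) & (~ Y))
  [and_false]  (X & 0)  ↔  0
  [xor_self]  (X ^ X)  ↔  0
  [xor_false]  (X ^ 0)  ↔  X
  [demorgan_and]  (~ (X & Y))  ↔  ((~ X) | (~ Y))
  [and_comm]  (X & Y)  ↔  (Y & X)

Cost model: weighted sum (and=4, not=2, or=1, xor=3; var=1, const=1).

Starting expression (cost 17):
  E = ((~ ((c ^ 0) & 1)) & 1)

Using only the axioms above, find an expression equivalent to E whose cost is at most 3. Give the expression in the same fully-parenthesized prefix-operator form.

(~ c)   [cost 3]

(1) (c ^ 0)  =[xor_false →]=  c    ⊢ ((~ (c & 1)) & 1)
(2) (c & 1)  =[and_true →]=  c    ⊢ ((~ c) & 1)
(3) ((~ c) & 1)  =[and_true →]=  (~ c)    ⊢ cost 3, within 3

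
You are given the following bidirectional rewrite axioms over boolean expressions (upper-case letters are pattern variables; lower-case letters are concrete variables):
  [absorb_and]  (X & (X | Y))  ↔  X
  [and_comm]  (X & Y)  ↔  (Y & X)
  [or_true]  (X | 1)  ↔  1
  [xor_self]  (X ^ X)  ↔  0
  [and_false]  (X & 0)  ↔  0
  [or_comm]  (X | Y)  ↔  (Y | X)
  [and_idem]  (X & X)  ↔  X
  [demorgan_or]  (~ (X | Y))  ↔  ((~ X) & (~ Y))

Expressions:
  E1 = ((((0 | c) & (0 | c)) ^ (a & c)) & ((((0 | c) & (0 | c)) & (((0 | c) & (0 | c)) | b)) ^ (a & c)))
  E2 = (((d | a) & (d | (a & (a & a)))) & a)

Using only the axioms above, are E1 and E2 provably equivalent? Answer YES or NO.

NO

Every axiom is a valid identity, so a rewrite proof would force E1 and E2 to agree under every assignment.
At a=0, b=0, c=1, d=0: E1 = 1 but E2 = 0; they differ, so no derivation exists.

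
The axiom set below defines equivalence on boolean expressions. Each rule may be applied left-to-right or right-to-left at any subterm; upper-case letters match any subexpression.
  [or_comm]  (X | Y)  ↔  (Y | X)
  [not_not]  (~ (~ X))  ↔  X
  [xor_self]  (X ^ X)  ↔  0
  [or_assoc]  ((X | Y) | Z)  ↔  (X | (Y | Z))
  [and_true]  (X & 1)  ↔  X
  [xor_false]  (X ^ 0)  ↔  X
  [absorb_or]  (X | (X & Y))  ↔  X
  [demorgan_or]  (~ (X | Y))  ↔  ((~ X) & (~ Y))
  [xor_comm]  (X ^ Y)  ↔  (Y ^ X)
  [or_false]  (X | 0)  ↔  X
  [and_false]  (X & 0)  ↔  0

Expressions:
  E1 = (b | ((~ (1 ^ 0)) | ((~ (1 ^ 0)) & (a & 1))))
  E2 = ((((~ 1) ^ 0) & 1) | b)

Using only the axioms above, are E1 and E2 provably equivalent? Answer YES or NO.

YES

1. [and_true →] (a & 1)  →  a;  E1 = (b | ((~ (1 ^ 0)) | ((~ (1 ^ 0)) & a)))
2. [absorb_or →] ((~ (1 ^ 0)) | ((~ (1 ^ 0)) & a))  →  (~ (1 ^ 0));  E1 = (b | (~ (1 ^ 0)))
3. [xor_false →] (1 ^ 0)  →  1;  E1 = (b | (~ 1))
4. [or_comm →] (b | (~ 1))  →  ((~ 1) | b)
5. [and_true ←] (~ 1)  →  ((~ 1) & 1);  E1 = (((~ 1) & 1) | b)
6. [xor_false ←] (~ 1)  →  ((~ 1) ^ 0);  this is E2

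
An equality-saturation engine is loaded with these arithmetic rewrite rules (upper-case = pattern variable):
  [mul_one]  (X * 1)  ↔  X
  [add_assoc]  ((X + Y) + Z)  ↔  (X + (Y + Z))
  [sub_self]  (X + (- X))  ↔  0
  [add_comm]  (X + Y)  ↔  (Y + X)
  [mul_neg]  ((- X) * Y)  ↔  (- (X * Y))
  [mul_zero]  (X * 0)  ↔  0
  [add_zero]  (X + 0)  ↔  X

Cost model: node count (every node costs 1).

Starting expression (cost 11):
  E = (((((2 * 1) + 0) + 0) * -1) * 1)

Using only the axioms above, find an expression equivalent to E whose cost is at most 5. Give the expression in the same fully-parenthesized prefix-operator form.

step 1: mul_one (→) rewrites (((((2 * 1) + 0) + 0) * -1) * 1) into ((((2 * 1) + 0) + 0) * -1)
step 2: mul_one (→) rewrites (2 * 1) into 2, now (((2 + 0) + 0) * -1)
step 3: add_zero (→) rewrites (2 + 0) into 2, reaching cost 5 (bound 5)

((2 + 0) * -1)   [cost 5]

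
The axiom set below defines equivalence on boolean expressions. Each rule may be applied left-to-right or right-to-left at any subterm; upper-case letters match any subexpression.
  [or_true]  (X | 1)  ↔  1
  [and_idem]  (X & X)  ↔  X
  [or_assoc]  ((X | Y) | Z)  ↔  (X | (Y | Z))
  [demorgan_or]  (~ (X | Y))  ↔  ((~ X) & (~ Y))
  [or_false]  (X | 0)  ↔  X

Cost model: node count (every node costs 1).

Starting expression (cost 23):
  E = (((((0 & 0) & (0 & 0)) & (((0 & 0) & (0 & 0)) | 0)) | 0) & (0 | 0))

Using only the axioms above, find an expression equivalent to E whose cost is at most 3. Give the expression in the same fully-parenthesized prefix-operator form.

step 1: or_false (→) rewrites ((((0 & 0) & (0 & 0)) & (((0 & 0) & (0 & 0)) | 0)) | 0) into (((0 & 0) & (0 & 0)) & (((0 & 0) & (0 & 0)) | 0)), now ((((0 & 0) & (0 & 0)) & (((0 & 0) & (0 & 0)) | 0)) & (0 | 0))
step 2: or_false (→) rewrites (((0 & 0) & (0 & 0)) | 0) into ((0 & 0) & (0 & 0)), now ((((0 & 0) & (0 & 0)) & ((0 & 0) & (0 & 0))) & (0 | 0))
step 3: and_idem (→) rewrites (((0 & 0) & (0 & 0)) & ((0 & 0) & (0 & 0))) into ((0 & 0) & (0 & 0)), now (((0 & 0) & (0 & 0)) & (0 | 0))
step 4: and_idem (→) rewrites ((0 & 0) & (0 & 0)) into (0 & 0), now ((0 & 0) & (0 | 0))
step 5: and_idem (→) rewrites (0 & 0) into 0, now (0 & (0 | 0))
step 6: or_false (→) rewrites (0 | 0) into 0, reaching cost 3 (bound 3)

(0 & 0)   [cost 3]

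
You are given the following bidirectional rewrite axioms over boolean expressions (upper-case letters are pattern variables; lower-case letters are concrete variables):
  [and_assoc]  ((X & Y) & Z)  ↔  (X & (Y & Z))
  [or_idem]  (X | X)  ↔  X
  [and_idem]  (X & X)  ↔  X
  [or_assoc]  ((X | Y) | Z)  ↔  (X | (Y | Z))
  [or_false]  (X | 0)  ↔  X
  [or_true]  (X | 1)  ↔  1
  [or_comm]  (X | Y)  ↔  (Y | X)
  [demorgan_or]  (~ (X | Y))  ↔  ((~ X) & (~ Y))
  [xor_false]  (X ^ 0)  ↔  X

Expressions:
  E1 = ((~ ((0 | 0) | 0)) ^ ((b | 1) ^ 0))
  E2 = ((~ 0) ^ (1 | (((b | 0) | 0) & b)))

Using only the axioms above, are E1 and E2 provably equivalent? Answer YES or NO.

YES

step 1: or_false (→) rewrites (0 | 0) into 0, now ((~ (0 | 0)) ^ ((b | 1) ^ 0))
step 2: or_false (→) rewrites (0 | 0) into 0, now ((~ 0) ^ ((b | 1) ^ 0))
step 3: xor_false (→) rewrites ((b | 1) ^ 0) into (b | 1), now ((~ 0) ^ (b | 1))
step 4: or_comm (→) rewrites (b | 1) into (1 | b), now ((~ 0) ^ (1 | b))
step 5: and_idem (←) rewrites b into (b & b), now ((~ 0) ^ (1 | (b & b)))
step 6: or_false (←) rewrites b into (b | 0), now ((~ 0) ^ (1 | ((b | 0) & b)))
step 7: or_false (←) rewrites (b | 0) into ((b | 0) | 0), which is E2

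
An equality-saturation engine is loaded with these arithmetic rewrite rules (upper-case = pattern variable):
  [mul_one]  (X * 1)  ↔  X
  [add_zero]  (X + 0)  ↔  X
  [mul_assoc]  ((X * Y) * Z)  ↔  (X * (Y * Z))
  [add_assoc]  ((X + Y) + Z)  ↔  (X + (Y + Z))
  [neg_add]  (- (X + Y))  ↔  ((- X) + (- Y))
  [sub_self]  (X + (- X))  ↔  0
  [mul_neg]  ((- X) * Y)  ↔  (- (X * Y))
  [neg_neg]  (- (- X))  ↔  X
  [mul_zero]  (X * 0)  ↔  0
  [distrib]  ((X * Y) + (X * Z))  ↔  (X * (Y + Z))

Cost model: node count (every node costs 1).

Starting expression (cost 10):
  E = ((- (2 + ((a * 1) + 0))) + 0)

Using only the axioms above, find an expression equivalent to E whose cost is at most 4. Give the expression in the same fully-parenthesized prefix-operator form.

1. [add_zero →] ((a * 1) + 0)  →  (a * 1);  E = ((- (2 + (a * 1))) + 0)
2. [mul_one →] (a * 1)  →  a;  E = ((- (2 + a)) + 0)
3. [add_zero →] ((- (2 + a)) + 0)  →  (- (2 + a));  cost 4 ≤ 4, done

(- (2 + a))   [cost 4]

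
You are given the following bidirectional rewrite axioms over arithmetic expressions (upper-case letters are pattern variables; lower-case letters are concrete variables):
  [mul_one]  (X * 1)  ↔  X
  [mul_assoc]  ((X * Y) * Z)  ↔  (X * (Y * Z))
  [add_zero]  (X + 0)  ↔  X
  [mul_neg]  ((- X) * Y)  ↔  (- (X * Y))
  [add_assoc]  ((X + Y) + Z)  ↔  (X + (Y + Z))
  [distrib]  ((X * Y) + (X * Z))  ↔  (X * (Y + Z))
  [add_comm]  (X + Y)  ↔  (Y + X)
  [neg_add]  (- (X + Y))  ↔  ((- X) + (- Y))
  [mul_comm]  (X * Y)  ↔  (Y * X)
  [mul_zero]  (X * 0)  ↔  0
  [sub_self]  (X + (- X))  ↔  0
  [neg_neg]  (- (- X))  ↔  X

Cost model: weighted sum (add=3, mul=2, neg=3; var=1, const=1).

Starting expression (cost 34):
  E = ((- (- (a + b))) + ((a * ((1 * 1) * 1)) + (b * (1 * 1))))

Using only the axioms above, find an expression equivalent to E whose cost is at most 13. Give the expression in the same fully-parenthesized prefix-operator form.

((a + b) + (a + b))   [cost 13]

1. [mul_one →] (1 * 1)  →  1;  E = ((- (- (a + b))) + ((a * (1 * 1)) + (b * (1 * 1))))
2. [neg_neg →] (- (- (a + b)))  →  (a + b);  E = ((a + b) + ((a * (1 * 1)) + (b * (1 * 1))))
3. [mul_one →] (1 * 1)  →  1;  E = ((a + b) + ((a * (1 * 1)) + (b * 1)))
4. [mul_one →] (1 * 1)  →  1;  E = ((a + b) + ((a * 1) + (b * 1)))
5. [mul_one →] (a * 1)  →  a;  E = ((a + b) + (a + (b * 1)))
6. [mul_one →] (b * 1)  →  b;  cost 13 ≤ 13, done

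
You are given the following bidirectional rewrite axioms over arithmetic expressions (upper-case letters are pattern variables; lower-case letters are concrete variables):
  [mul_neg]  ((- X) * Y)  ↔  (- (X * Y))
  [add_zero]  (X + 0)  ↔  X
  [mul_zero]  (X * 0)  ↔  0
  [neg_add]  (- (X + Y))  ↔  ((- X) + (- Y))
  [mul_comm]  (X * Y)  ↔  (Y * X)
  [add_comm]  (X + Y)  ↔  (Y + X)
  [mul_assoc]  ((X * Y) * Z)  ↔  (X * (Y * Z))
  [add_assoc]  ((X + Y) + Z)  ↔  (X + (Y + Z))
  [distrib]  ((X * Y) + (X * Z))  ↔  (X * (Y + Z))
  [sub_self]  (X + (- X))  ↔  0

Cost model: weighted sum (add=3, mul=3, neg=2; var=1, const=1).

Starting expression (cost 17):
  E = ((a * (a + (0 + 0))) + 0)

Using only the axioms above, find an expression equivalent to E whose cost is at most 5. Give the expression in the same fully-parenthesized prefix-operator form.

(a * a)   [cost 5]

1. [add_zero →] ((a * (a + (0 + 0))) + 0)  →  (a * (a + (0 + 0)))
2. [add_zero →] (0 + 0)  →  0;  E = (a * (a + 0))
3. [add_zero →] (a + 0)  →  a;  cost 5 ≤ 5, done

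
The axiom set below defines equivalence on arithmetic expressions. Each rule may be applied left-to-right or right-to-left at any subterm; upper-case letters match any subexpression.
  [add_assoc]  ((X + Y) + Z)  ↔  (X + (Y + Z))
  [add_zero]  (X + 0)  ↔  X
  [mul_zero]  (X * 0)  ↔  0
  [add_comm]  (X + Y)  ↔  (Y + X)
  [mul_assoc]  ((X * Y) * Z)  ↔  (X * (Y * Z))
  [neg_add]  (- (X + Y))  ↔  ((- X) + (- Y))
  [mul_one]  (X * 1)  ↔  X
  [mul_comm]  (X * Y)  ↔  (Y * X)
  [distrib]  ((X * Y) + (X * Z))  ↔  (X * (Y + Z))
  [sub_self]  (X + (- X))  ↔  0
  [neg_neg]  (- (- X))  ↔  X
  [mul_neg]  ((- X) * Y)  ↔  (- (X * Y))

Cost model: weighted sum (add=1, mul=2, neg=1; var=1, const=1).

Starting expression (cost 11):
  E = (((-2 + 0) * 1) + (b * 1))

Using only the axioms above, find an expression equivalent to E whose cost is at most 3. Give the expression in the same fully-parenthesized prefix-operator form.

step 1: mul_one (→) rewrites (b * 1) into b, now (((-2 + 0) * 1) + b)
step 2: add_zero (→) rewrites (-2 + 0) into -2, now ((-2 * 1) + b)
step 3: mul_one (→) rewrites (-2 * 1) into -2, reaching cost 3 (bound 3)

(-2 + b)   [cost 3]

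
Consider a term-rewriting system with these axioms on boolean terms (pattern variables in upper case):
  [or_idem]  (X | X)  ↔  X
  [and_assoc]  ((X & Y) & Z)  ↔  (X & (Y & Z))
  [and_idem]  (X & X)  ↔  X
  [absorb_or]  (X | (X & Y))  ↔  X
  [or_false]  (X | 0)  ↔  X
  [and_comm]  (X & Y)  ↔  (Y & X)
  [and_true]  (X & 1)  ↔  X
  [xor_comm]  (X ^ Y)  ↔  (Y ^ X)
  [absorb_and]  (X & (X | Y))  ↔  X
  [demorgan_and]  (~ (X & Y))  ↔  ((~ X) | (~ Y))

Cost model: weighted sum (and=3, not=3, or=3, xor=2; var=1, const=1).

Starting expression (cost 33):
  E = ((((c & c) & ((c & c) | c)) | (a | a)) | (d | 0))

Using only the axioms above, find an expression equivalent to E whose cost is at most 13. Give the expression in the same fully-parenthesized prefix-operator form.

(1) (a | a)  =[or_idem →]=  a    ⊢ ((((c & c) & ((c & c) | c)) | a) | (d | 0))
(2) ((c & c) & ((c & c) | c))  =[absorb_and →]=  (c & c)    ⊢ (((c & c) | a) | (d | 0))
(3) (c & c)  =[and_idem →]=  c    ⊢ cost 13, within 13

((c | a) | (d | 0))   [cost 13]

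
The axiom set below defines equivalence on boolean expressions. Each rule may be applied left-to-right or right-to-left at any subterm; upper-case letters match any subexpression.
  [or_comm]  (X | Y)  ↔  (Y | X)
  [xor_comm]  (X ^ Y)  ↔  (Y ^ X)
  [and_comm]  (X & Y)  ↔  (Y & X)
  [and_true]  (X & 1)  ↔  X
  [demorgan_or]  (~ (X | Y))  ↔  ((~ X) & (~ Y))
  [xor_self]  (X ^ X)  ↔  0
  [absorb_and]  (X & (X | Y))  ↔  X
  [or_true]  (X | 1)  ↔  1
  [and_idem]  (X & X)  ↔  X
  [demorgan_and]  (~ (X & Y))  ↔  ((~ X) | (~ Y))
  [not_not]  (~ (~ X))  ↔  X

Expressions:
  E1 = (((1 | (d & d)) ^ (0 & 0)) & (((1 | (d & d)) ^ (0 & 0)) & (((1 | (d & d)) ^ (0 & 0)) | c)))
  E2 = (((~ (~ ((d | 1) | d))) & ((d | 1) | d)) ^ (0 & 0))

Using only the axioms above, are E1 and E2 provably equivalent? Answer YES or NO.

1. [absorb_and →] (((1 | (d & d)) ^ (0 & 0)) & (((1 | (d & d)) ^ (0 & 0)) | c))  →  ((1 | (d & d)) ^ (0 & 0));  E1 = (((1 | (d & d)) ^ (0 & 0)) & ((1 | (d & d)) ^ (0 & 0)))
2. [and_idem →] (((1 | (d & d)) ^ (0 & 0)) & ((1 | (d & d)) ^ (0 & 0)))  →  ((1 | (d & d)) ^ (0 & 0))
3. [and_idem →] (d & d)  →  d;  E1 = ((1 | d) ^ (0 & 0))
4. [or_true ←] 1  →  (d | 1);  E1 = (((d | 1) | d) ^ (0 & 0))
5. [and_idem ←] ((d | 1) | d)  →  (((d | 1) | d) & ((d | 1) | d));  E1 = ((((d | 1) | d) & ((d | 1) | d)) ^ (0 & 0))
6. [not_not ←] ((d | 1) | d)  →  (~ (~ ((d | 1) | d)));  this is E2

YES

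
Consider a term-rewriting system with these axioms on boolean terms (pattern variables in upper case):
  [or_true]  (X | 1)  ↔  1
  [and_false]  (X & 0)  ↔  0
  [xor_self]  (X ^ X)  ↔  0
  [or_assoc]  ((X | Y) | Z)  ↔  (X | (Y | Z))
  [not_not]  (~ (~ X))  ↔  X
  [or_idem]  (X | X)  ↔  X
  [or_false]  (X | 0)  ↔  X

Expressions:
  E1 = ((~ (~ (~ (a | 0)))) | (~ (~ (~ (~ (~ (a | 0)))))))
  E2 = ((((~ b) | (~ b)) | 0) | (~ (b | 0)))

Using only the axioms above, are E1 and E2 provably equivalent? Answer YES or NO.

NO

Every axiom is a valid identity, so a rewrite proof would force E1 and E2 to agree under every assignment.
At a=0, b=1: E1 = 1 but E2 = 0; they differ, so no derivation exists.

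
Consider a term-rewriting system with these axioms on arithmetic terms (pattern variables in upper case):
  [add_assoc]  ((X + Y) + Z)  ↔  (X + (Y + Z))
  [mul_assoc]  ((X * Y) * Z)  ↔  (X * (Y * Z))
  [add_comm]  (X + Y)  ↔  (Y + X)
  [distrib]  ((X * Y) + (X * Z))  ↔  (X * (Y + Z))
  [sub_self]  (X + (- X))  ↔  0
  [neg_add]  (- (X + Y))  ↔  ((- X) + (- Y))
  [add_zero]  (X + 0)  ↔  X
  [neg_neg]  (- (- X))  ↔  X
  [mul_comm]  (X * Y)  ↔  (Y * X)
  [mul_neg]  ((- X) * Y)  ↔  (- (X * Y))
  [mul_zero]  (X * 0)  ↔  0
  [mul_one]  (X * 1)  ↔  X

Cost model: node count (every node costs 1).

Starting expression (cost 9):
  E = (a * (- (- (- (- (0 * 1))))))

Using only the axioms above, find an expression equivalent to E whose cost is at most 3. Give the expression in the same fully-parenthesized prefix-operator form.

1. [neg_neg →] (- (- (- (0 * 1))))  →  (- (0 * 1));  E = (a * (- (- (0 * 1))))
2. [neg_neg →] (- (- (0 * 1)))  →  (0 * 1);  E = (a * (0 * 1))
3. [mul_one →] (0 * 1)  →  0;  cost 3 ≤ 3, done

(a * 0)   [cost 3]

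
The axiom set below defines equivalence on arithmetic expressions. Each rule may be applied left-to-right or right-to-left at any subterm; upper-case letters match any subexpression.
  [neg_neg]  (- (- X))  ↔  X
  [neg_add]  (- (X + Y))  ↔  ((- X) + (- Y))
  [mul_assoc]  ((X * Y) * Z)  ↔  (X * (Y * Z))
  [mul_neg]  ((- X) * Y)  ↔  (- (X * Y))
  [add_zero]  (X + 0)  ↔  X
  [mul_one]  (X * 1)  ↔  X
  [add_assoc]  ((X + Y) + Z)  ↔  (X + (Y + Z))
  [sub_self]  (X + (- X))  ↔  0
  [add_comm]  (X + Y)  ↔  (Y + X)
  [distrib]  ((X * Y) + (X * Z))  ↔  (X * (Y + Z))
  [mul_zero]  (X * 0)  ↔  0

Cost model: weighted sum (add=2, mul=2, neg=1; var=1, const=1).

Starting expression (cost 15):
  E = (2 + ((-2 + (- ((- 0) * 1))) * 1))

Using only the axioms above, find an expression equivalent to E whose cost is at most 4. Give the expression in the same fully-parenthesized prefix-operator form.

(2 + -2)   [cost 4]

step 1: mul_one (→) rewrites ((-2 + (- ((- 0) * 1))) * 1) into (-2 + (- ((- 0) * 1))), now (2 + (-2 + (- ((- 0) * 1))))
step 2: mul_neg (→) rewrites ((- 0) * 1) into (- (0 * 1)), now (2 + (-2 + (- (- (0 * 1)))))
step 3: neg_neg (→) rewrites (- (- (0 * 1))) into (0 * 1), now (2 + (-2 + (0 * 1)))
step 4: mul_one (→) rewrites (0 * 1) into 0, now (2 + (-2 + 0))
step 5: add_zero (→) rewrites (-2 + 0) into -2, reaching cost 4 (bound 4)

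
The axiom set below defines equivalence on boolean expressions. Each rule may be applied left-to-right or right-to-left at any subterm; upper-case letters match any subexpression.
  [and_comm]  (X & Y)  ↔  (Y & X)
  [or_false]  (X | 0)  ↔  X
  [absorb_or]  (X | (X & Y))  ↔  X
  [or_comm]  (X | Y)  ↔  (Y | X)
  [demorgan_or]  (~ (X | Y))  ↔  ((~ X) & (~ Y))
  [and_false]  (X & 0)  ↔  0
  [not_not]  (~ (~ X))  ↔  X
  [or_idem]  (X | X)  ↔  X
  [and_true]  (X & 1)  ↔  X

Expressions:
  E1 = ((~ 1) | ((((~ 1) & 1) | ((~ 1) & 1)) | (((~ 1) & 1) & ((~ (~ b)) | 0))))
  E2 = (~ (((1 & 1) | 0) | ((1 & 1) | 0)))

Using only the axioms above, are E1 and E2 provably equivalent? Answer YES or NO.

YES

1. [not_not →] (~ (~ b))  →  b;  E1 = ((~ 1) | ((((~ 1) & 1) | ((~ 1) & 1)) | (((~ 1) & 1) & (b | 0))))
2. [or_idem →] (((~ 1) & 1) | ((~ 1) & 1))  →  ((~ 1) & 1);  E1 = ((~ 1) | (((~ 1) & 1) | (((~ 1) & 1) & (b | 0))))
3. [or_false →] (b | 0)  →  b;  E1 = ((~ 1) | (((~ 1) & 1) | (((~ 1) & 1) & b)))
4. [absorb_or →] (((~ 1) & 1) | (((~ 1) & 1) & b))  →  ((~ 1) & 1);  E1 = ((~ 1) | ((~ 1) & 1))
5. [absorb_or →] ((~ 1) | ((~ 1) & 1))  →  (~ 1)
6. [and_true ←] 1  →  (1 & 1);  E1 = (~ (1 & 1))
7. [or_false ←] (1 & 1)  →  ((1 & 1) | 0);  E1 = (~ ((1 & 1) | 0))
8. [or_idem ←] ((1 & 1) | 0)  →  (((1 & 1) | 0) | ((1 & 1) | 0));  this is E2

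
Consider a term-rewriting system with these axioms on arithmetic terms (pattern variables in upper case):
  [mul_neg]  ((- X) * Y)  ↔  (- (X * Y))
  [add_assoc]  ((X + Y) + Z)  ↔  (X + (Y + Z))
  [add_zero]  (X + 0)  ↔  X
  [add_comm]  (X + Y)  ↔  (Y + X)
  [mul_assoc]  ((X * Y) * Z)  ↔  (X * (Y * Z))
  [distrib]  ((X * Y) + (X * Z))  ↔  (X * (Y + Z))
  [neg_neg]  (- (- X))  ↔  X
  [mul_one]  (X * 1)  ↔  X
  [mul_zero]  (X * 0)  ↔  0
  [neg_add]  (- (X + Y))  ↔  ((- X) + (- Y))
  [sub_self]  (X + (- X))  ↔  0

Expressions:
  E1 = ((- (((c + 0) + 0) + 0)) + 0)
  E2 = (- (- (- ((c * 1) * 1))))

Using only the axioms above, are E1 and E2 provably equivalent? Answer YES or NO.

step 1: add_zero (→) rewrites (c + 0) into c, now ((- ((c + 0) + 0)) + 0)
step 2: add_zero (→) rewrites (c + 0) into c, now ((- (c + 0)) + 0)
step 3: add_zero (→) rewrites (c + 0) into c, now ((- c) + 0)
step 4: add_zero (→) rewrites ((- c) + 0) into (- c)
step 5: mul_one (←) rewrites c into (c * 1), now (- (c * 1))
step 6: mul_one (←) rewrites (c * 1) into ((c * 1) * 1), now (- ((c * 1) * 1))
step 7: neg_neg (←) rewrites ((c * 1) * 1) into (- (- ((c * 1) * 1))), which is E2

YES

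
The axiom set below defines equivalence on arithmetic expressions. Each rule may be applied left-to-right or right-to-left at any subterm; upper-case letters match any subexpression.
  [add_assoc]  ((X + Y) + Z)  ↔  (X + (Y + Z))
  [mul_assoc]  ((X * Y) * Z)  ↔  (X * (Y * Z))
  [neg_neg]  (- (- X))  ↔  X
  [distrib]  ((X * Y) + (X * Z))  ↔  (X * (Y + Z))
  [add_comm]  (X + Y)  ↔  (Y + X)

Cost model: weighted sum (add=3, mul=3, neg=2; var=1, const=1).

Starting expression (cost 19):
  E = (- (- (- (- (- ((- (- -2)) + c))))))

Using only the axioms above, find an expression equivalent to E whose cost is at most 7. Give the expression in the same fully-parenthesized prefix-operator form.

(- (-2 + c))   [cost 7]

1. [neg_neg →] (- (- (- ((- (- -2)) + c))))  →  (- ((- (- -2)) + c));  E = (- (- (- ((- (- -2)) + c))))
2. [neg_neg →] (- (- (- ((- (- -2)) + c))))  →  (- ((- (- -2)) + c))
3. [neg_neg →] (- (- -2))  →  -2;  cost 7 ≤ 7, done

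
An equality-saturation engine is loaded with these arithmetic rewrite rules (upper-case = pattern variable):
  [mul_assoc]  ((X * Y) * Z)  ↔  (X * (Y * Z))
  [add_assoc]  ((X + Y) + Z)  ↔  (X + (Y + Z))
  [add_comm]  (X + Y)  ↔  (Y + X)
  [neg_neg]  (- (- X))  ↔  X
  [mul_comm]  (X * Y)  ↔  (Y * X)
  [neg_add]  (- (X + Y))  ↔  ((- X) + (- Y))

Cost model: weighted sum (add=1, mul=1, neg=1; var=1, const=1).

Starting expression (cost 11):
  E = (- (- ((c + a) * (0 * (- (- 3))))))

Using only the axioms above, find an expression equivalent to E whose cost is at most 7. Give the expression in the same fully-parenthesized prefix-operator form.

((c + a) * (3 * 0))   [cost 7]

step 1: neg_neg (→) rewrites (- (- 3)) into 3, now (- (- ((c + a) * (0 * 3))))
step 2: mul_comm (→) rewrites (0 * 3) into (3 * 0), now (- (- ((c + a) * (3 * 0))))
step 3: neg_neg (→) rewrites (- (- ((c + a) * (3 * 0)))) into ((c + a) * (3 * 0)), reaching cost 7 (bound 7)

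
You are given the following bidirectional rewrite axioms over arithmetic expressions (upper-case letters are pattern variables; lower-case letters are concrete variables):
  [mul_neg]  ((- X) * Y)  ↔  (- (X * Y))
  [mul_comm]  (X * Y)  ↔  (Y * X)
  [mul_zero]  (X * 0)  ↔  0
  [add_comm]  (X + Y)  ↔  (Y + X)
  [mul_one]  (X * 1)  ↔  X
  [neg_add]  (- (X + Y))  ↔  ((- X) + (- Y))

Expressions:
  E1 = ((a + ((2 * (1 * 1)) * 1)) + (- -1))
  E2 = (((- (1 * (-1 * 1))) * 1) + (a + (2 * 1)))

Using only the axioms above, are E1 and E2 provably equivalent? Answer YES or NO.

YES

step 1: mul_one (→) rewrites (1 * 1) into 1, now ((a + ((2 * 1) * 1)) + (- -1))
step 2: mul_one (→) rewrites (2 * 1) into 2, now ((a + (2 * 1)) + (- -1))
step 3: add_comm (→) rewrites ((a + (2 * 1)) + (- -1)) into ((- -1) + (a + (2 * 1)))
step 4: add_comm (→) rewrites (a + (2 * 1)) into ((2 * 1) + a), now ((- -1) + ((2 * 1) + a))
step 5: mul_one (→) rewrites (2 * 1) into 2, now ((- -1) + (2 + a))
step 6: add_comm (→) rewrites (2 + a) into (a + 2), now ((- -1) + (a + 2))
step 7: mul_one (←) rewrites -1 into (-1 * 1), now ((- (-1 * 1)) + (a + 2))
step 8: mul_one (←) rewrites 2 into (2 * 1), now ((- (-1 * 1)) + (a + (2 * 1)))
step 9: mul_comm (→) rewrites (-1 * 1) into (1 * -1), now ((- (1 * -1)) + (a + (2 * 1)))
step 10: mul_one (←) rewrites -1 into (-1 * 1), now ((- (1 * (-1 * 1))) + (a + (2 * 1)))
step 11: mul_one (←) rewrites (- (1 * (-1 * 1))) into ((- (1 * (-1 * 1))) * 1), which is E2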